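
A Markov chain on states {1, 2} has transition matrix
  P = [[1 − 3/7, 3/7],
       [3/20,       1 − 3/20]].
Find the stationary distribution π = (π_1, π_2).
π_1 = 7/27, π_2 = 20/27

Solve πP = π with π_1 + π_2 = 1. From πP = π: π_1 · (1 − 3/7) + π_2 · 3/20 = π_1 ⇒ π_2 · 3/20 = π_1 · 3/7 ⇒ π_2/π_1 = (3/7)/(3/20) = 20/7. Together with π_1 + π_2 = 1:
  π_1 = (3/20)/(3/7 + 3/20) = (3/20)/(81/140) = 7/27,
  π_2 = (3/7)/(3/7 + 3/20) = (3/7)/(81/140) = 20/27.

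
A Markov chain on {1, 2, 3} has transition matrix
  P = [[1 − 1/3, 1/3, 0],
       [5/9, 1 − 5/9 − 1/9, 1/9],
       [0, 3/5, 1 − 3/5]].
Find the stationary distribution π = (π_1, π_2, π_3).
π = (45/77, 27/77, 5/77)

This is a birth-death chain on three states, which satisfies detailed balance: π_1 · P_{12} = π_2 · P_{21} and π_2 · P_{23} = π_3 · P_{32}.
From π_1 · 1/3 = π_2 · 5/9: π_2/π_1 = (1/3)/(5/9) = 3/5.
From π_2 · 1/9 = π_3 · 3/5: π_3/π_2 = (1/9)/(3/5) = 5/27.
Take π_1 proportional to 1; then unnormalized π = (1, 3/5, 1/9). Normalize by dividing by the sum 77/45:
  π = (45/77, 27/77, 5/77).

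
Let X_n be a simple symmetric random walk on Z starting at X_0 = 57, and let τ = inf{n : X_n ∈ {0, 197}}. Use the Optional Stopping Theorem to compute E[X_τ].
E[X_τ] = 57

X_n is a martingale and τ is a bounded-mean stopping time (indeed τ is finite a.s. with bounded expectation since the walk is in a bounded region). By the OST, E[X_τ] = E[X_0] = 57. Equivalently: E[X_τ] = 197 · P(hit 197 first) + 0 · P(hit 0 first) = 197 · (57/197) = 57.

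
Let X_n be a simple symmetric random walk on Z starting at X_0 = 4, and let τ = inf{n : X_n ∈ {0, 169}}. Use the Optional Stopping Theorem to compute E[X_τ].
E[X_τ] = 4

X_n is a martingale and τ is a bounded-mean stopping time (indeed τ is finite a.s. with bounded expectation since the walk is in a bounded region). By the OST, E[X_τ] = E[X_0] = 4. Equivalently: E[X_τ] = 169 · P(hit 169 first) + 0 · P(hit 0 first) = 169 · (4/169) = 4.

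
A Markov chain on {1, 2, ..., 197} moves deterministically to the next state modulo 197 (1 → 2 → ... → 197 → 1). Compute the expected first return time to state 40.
E[T_40 | X_0 = 40] = 197

The chain cycles deterministically, so starting at state 40 it returns in exactly 197 steps. Equivalently, the stationary distribution is uniform π_j = 1/197 for every state j, so by Kac's formula E[T_40] = 1/π_40 = 197.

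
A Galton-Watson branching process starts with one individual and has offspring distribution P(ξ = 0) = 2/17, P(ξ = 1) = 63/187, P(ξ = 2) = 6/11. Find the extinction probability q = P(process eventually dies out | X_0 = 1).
q = 11/51

The pgf is f(s) = 2/17 + 63/187·s + 6/11·s². The extinction probability q is the smallest fixed point of f in [0, 1]. Setting s = f(s):
  6/11·s² + (63/187 − 1)·s + 2/17 = 0
  6/11·s² − (2/17 + 6/11)·s + 2/17 = 0
which factors as (s − 1)·(6/11·s − 2/17) = 0, giving roots s = 1 and s = (2/17)/(6/11) = 11/51.
Mean offspring μ = 63/187 + 2·6/11 = 267/187 > 1 (supercritical), so q < 1. The extinction probability is the smaller root: q = (2/17)/(6/11) = 11/51.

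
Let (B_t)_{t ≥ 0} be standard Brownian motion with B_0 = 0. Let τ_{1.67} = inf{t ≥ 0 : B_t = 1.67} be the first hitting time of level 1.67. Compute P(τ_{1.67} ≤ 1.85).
P(τ_{1.67} ≤ 1.85) = 2(1 − Φ(1.67/√1.85)) = 2(1 − Φ(1.2278)) ≈ 0.2195

By the reflection principle for standard BM, P(τ_b ≤ t) = 2 · P(B_t ≥ b). Since B_t ~ N(0, t), P(B_t ≥ 1.67) = 1 − Φ(1.67/√t) = 1 − Φ(1.67/√1.85) = 1 − Φ(1.2278) ≈ 0.10976. Doubling: P(τ_{1.67} ≤ 1.85) ≈ 2 · 0.10976 = 0.21952 ≈ 0.2195.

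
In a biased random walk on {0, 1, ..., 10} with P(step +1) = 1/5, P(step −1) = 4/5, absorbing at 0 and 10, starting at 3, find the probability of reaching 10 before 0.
P(hit 10 before 0) = (1 − (4)^3) / (1 − (4)^10) = 21/349525

Let u_k denote P(reach 10 before 0 | start at k). Boundary: u_0 = 0, u_10 = 1. Recurrence: u_k = 1/5·u_{k+1} + 4/5·u_{k-1} for 1 ≤ k ≤ 9. Try u_k = A + B·r^k with r = q/p = (4/5)/(1/5) = 4. Substitution satisfies the recurrence; boundary conditions give:
  u_k = (1 − r^k) / (1 − r^N) = (1 − (4)^3) / (1 − (4)^10) = 21/349525.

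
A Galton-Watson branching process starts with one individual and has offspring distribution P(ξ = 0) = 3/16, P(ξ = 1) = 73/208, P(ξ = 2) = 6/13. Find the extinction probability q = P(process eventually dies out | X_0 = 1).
q = 13/32

The pgf is f(s) = 3/16 + 73/208·s + 6/13·s². The extinction probability q is the smallest fixed point of f in [0, 1]. Setting s = f(s):
  6/13·s² + (73/208 − 1)·s + 3/16 = 0
  6/13·s² − (3/16 + 6/13)·s + 3/16 = 0
which factors as (s − 1)·(6/13·s − 3/16) = 0, giving roots s = 1 and s = (3/16)/(6/13) = 13/32.
Mean offspring μ = 73/208 + 2·6/13 = 265/208 > 1 (supercritical), so q < 1. The extinction probability is the smaller root: q = (3/16)/(6/13) = 13/32.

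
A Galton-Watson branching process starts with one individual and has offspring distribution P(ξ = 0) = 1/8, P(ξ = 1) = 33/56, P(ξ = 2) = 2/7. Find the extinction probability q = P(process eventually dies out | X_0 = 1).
q = 7/16

The pgf is f(s) = 1/8 + 33/56·s + 2/7·s². The extinction probability q is the smallest fixed point of f in [0, 1]. Setting s = f(s):
  2/7·s² + (33/56 − 1)·s + 1/8 = 0
  2/7·s² − (1/8 + 2/7)·s + 1/8 = 0
which factors as (s − 1)·(2/7·s − 1/8) = 0, giving roots s = 1 and s = (1/8)/(2/7) = 7/16.
Mean offspring μ = 33/56 + 2·2/7 = 65/56 > 1 (supercritical), so q < 1. The extinction probability is the smaller root: q = (1/8)/(2/7) = 7/16.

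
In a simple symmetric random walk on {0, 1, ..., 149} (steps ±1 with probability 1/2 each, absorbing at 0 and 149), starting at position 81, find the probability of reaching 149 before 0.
P(hit 149 before 0) = 81/149

Let u_k = P(hit 149 before 0 | start at k). Then u_0 = 0, u_149 = 1, and u_k = u_{k-1}/2 + u_{k+1}/2 for 1 ≤ k ≤ 148. This harmonic recurrence is solved by u_k = k/149, giving u_81 = 81/149.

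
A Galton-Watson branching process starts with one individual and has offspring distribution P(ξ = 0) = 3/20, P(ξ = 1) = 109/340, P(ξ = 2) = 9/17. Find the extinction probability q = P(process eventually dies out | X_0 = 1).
q = 17/60

The pgf is f(s) = 3/20 + 109/340·s + 9/17·s². The extinction probability q is the smallest fixed point of f in [0, 1]. Setting s = f(s):
  9/17·s² + (109/340 − 1)·s + 3/20 = 0
  9/17·s² − (3/20 + 9/17)·s + 3/20 = 0
which factors as (s − 1)·(9/17·s − 3/20) = 0, giving roots s = 1 and s = (3/20)/(9/17) = 17/60.
Mean offspring μ = 109/340 + 2·9/17 = 469/340 > 1 (supercritical), so q < 1. The extinction probability is the smaller root: q = (3/20)/(9/17) = 17/60.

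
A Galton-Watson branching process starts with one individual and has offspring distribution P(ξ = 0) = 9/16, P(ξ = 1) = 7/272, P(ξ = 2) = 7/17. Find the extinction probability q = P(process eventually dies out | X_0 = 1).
q = 1

Mean offspring μ = 0·9/16 + 1·7/272 + 2·7/17 = 231/272 ≤ 1. For μ ≤ 1 with offspring not concentrated at 1, the Galton-Watson process goes extinct almost surely, so q = 1.
(Algebraic check: The pgf is f(s) = 9/16 + 7/272·s + 7/17·s². The extinction probability q is the smallest fixed point of f in [0, 1]. Setting s = f(s):
  7/17·s² + (7/272 − 1)·s + 9/16 = 0
  7/17·s² − (9/16 + 7/17)·s + 9/16 = 0
which factors as (s − 1)·(7/17·s − 9/16) = 0, giving roots s = 1 and s = (9/16)/(7/17) = 153/112. Since 153/112 ≥ 1, the smallest root in [0, 1] is s = 1.)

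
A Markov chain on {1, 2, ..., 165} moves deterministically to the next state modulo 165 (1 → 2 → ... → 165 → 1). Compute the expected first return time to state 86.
E[T_86 | X_0 = 86] = 165

The chain cycles deterministically, so starting at state 86 it returns in exactly 165 steps. Equivalently, the stationary distribution is uniform π_j = 1/165 for every state j, so by Kac's formula E[T_86] = 1/π_86 = 165.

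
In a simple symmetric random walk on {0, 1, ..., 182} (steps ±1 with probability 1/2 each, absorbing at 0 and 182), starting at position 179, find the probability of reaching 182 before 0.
P(hit 182 before 0) = 179/182

Let u_k = P(hit 182 before 0 | start at k). Then u_0 = 0, u_182 = 1, and u_k = u_{k-1}/2 + u_{k+1}/2 for 1 ≤ k ≤ 181. This harmonic recurrence is solved by u_k = k/182, giving u_179 = 179/182.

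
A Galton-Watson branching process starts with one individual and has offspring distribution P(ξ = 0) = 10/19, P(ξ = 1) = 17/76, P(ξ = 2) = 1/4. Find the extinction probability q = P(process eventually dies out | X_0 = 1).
q = 1

Mean offspring μ = 0·10/19 + 1·17/76 + 2·1/4 = 55/76 ≤ 1. For μ ≤ 1 with offspring not concentrated at 1, the Galton-Watson process goes extinct almost surely, so q = 1.
(Algebraic check: The pgf is f(s) = 10/19 + 17/76·s + 1/4·s². The extinction probability q is the smallest fixed point of f in [0, 1]. Setting s = f(s):
  1/4·s² + (17/76 − 1)·s + 10/19 = 0
  1/4·s² − (10/19 + 1/4)·s + 10/19 = 0
which factors as (s − 1)·(1/4·s − 10/19) = 0, giving roots s = 1 and s = (10/19)/(1/4) = 40/19. Since 40/19 ≥ 1, the smallest root in [0, 1] is s = 1.)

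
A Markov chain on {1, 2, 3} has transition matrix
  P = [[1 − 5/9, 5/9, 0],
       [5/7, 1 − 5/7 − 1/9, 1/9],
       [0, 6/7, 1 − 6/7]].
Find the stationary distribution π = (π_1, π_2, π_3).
π = (486/913, 378/913, 49/913)

This is a birth-death chain on three states, which satisfies detailed balance: π_1 · P_{12} = π_2 · P_{21} and π_2 · P_{23} = π_3 · P_{32}.
From π_1 · 5/9 = π_2 · 5/7: π_2/π_1 = (5/9)/(5/7) = 7/9.
From π_2 · 1/9 = π_3 · 6/7: π_3/π_2 = (1/9)/(6/7) = 7/54.
Take π_1 proportional to 1; then unnormalized π = (1, 7/9, 49/486). Normalize by dividing by the sum 913/486:
  π = (486/913, 378/913, 49/913).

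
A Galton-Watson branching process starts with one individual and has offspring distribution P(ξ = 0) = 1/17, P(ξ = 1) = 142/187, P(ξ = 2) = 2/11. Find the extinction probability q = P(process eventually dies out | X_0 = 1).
q = 11/34

The pgf is f(s) = 1/17 + 142/187·s + 2/11·s². The extinction probability q is the smallest fixed point of f in [0, 1]. Setting s = f(s):
  2/11·s² + (142/187 − 1)·s + 1/17 = 0
  2/11·s² − (1/17 + 2/11)·s + 1/17 = 0
which factors as (s − 1)·(2/11·s − 1/17) = 0, giving roots s = 1 and s = (1/17)/(2/11) = 11/34.
Mean offspring μ = 142/187 + 2·2/11 = 210/187 > 1 (supercritical), so q < 1. The extinction probability is the smaller root: q = (1/17)/(2/11) = 11/34.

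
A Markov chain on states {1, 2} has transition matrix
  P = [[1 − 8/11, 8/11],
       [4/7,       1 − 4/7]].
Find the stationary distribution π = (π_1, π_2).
π_1 = 11/25, π_2 = 14/25

Solve πP = π with π_1 + π_2 = 1. From πP = π: π_1 · (1 − 8/11) + π_2 · 4/7 = π_1 ⇒ π_2 · 4/7 = π_1 · 8/11 ⇒ π_2/π_1 = (8/11)/(4/7) = 14/11. Together with π_1 + π_2 = 1:
  π_1 = (4/7)/(8/11 + 4/7) = (4/7)/(100/77) = 11/25,
  π_2 = (8/11)/(8/11 + 4/7) = (8/11)/(100/77) = 14/25.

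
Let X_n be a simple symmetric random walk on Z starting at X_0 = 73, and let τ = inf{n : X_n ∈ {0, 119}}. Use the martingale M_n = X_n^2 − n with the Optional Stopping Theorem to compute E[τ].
E[τ] = 3358

M_n = X_n^2 − n is a martingale (since E[X_{n+1}^2 | F_n] = X_n^2 + 1). By OST (τ has finite mean in a bounded region), E[M_τ] = E[M_0] = X_0^2 − 0 = 73^2 = 5329. Also E[M_τ] = E[X_τ^2] − E[τ]. The walk exits at 0 or 119, with P(hit 119 first) = 73/119, so E[X_τ^2] = 119^2 · 73/119 + 0 = 8687. Thus E[τ] = E[X_τ^2] − E[M_τ] = 8687 − 5329 = 3358 = 73(119 − 73) = 3358.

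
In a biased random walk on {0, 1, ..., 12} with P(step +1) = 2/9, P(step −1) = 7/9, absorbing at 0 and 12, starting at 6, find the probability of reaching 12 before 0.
P(hit 12 before 0) = (1 − (7/2)^6) / (1 − (7/2)^12) = 64/117713

Let u_k denote P(reach 12 before 0 | start at k). Boundary: u_0 = 0, u_12 = 1. Recurrence: u_k = 2/9·u_{k+1} + 7/9·u_{k-1} for 1 ≤ k ≤ 11. Try u_k = A + B·r^k with r = q/p = (7/9)/(2/9) = 7/2. Substitution satisfies the recurrence; boundary conditions give:
  u_k = (1 − r^k) / (1 − r^N) = (1 − (7/2)^6) / (1 − (7/2)^12) = 64/117713.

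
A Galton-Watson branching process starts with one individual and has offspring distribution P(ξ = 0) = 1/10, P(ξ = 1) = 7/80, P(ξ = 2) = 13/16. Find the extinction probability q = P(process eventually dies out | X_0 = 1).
q = 8/65

The pgf is f(s) = 1/10 + 7/80·s + 13/16·s². The extinction probability q is the smallest fixed point of f in [0, 1]. Setting s = f(s):
  13/16·s² + (7/80 − 1)·s + 1/10 = 0
  13/16·s² − (1/10 + 13/16)·s + 1/10 = 0
which factors as (s − 1)·(13/16·s − 1/10) = 0, giving roots s = 1 and s = (1/10)/(13/16) = 8/65.
Mean offspring μ = 7/80 + 2·13/16 = 137/80 > 1 (supercritical), so q < 1. The extinction probability is the smaller root: q = (1/10)/(13/16) = 8/65.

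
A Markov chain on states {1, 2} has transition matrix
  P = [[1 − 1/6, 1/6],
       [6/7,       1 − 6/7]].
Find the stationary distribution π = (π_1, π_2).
π_1 = 36/43, π_2 = 7/43

Solve πP = π with π_1 + π_2 = 1. From πP = π: π_1 · (1 − 1/6) + π_2 · 6/7 = π_1 ⇒ π_2 · 6/7 = π_1 · 1/6 ⇒ π_2/π_1 = (1/6)/(6/7) = 7/36. Together with π_1 + π_2 = 1:
  π_1 = (6/7)/(1/6 + 6/7) = (6/7)/(43/42) = 36/43,
  π_2 = (1/6)/(1/6 + 6/7) = (1/6)/(43/42) = 7/43.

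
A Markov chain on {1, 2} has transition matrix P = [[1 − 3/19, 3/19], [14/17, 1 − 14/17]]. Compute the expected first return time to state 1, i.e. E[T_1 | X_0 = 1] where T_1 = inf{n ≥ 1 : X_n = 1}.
E[T_1 | X_0 = 1] = 1/π_1 = 317/266

For an irreducible recurrent Markov chain with stationary distribution π, E[T_i | X_0 = i] = 1/π_i (Kac's formula). Here π_1 = (14/17)/(3/19 + 14/17) = (14/17)/(317/323) = 266/317, so E[T_1 | X_0 = 1] = 1/π_1 = (3/19 + 14/17)/(14/17) = (317/323)/(14/17) = 317/266.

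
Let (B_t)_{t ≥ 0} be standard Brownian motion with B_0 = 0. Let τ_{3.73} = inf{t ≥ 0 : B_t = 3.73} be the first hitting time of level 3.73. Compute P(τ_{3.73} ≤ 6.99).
P(τ_{3.73} ≤ 6.99) = 2(1 − Φ(3.73/√6.99)) = 2(1 − Φ(1.4108)) ≈ 0.1583

By the reflection principle for standard BM, P(τ_b ≤ t) = 2 · P(B_t ≥ b). Since B_t ~ N(0, t), P(B_t ≥ 3.73) = 1 − Φ(3.73/√t) = 1 − Φ(3.73/√6.99) = 1 − Φ(1.4108) ≈ 0.07915. Doubling: P(τ_{3.73} ≤ 6.99) ≈ 2 · 0.07915 = 0.15830 ≈ 0.1583.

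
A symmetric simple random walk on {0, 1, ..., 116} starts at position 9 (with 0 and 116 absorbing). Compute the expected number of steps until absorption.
E[τ | X_0 = 9] = 963

Let v_k = E[τ | X_0 = k]. Boundary: v_0 = v_116 = 0. Recurrence: v_k = 1 + (v_{k-1} + v_{k+1})/2 for 1 ≤ k ≤ 115. The particular solution to v_k − (v_{k-1} + v_{k+1})/2 = 1 is v_k = −k^2. Adding homogeneous solution A + B k and matching boundaries gives v_k = k (116 − k). Substituting k = 9: v_9 = 9 · 107 = 963.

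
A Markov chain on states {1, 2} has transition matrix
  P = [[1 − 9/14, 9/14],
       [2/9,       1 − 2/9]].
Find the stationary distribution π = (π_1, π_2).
π_1 = 28/109, π_2 = 81/109

Solve πP = π with π_1 + π_2 = 1. From πP = π: π_1 · (1 − 9/14) + π_2 · 2/9 = π_1 ⇒ π_2 · 2/9 = π_1 · 9/14 ⇒ π_2/π_1 = (9/14)/(2/9) = 81/28. Together with π_1 + π_2 = 1:
  π_1 = (2/9)/(9/14 + 2/9) = (2/9)/(109/126) = 28/109,
  π_2 = (9/14)/(9/14 + 2/9) = (9/14)/(109/126) = 81/109.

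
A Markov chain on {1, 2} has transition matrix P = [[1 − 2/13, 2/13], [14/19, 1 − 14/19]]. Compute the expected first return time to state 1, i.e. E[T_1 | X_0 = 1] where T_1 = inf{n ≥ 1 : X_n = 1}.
E[T_1 | X_0 = 1] = 1/π_1 = 110/91

For an irreducible recurrent Markov chain with stationary distribution π, E[T_i | X_0 = i] = 1/π_i (Kac's formula). Here π_1 = (14/19)/(2/13 + 14/19) = (14/19)/(220/247) = 91/110, so E[T_1 | X_0 = 1] = 1/π_1 = (2/13 + 14/19)/(14/19) = (220/247)/(14/19) = 110/91.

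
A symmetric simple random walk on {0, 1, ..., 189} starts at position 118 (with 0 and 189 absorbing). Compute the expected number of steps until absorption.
E[τ | X_0 = 118] = 8378

Let v_k = E[τ | X_0 = k]. Boundary: v_0 = v_189 = 0. Recurrence: v_k = 1 + (v_{k-1} + v_{k+1})/2 for 1 ≤ k ≤ 188. The particular solution to v_k − (v_{k-1} + v_{k+1})/2 = 1 is v_k = −k^2. Adding homogeneous solution A + B k and matching boundaries gives v_k = k (189 − k). Substituting k = 118: v_118 = 118 · 71 = 8378.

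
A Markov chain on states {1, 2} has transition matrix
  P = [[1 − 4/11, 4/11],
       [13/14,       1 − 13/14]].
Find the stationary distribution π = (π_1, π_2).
π_1 = 143/199, π_2 = 56/199

Solve πP = π with π_1 + π_2 = 1. From πP = π: π_1 · (1 − 4/11) + π_2 · 13/14 = π_1 ⇒ π_2 · 13/14 = π_1 · 4/11 ⇒ π_2/π_1 = (4/11)/(13/14) = 56/143. Together with π_1 + π_2 = 1:
  π_1 = (13/14)/(4/11 + 13/14) = (13/14)/(199/154) = 143/199,
  π_2 = (4/11)/(4/11 + 13/14) = (4/11)/(199/154) = 56/199.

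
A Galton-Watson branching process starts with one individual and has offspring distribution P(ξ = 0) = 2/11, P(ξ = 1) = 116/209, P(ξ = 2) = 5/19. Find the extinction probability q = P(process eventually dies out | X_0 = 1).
q = 38/55

The pgf is f(s) = 2/11 + 116/209·s + 5/19·s². The extinction probability q is the smallest fixed point of f in [0, 1]. Setting s = f(s):
  5/19·s² + (116/209 − 1)·s + 2/11 = 0
  5/19·s² − (2/11 + 5/19)·s + 2/11 = 0
which factors as (s − 1)·(5/19·s − 2/11) = 0, giving roots s = 1 and s = (2/11)/(5/19) = 38/55.
Mean offspring μ = 116/209 + 2·5/19 = 226/209 > 1 (supercritical), so q < 1. The extinction probability is the smaller root: q = (2/11)/(5/19) = 38/55.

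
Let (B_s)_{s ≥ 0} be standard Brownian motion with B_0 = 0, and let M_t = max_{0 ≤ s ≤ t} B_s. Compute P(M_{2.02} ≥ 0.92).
P(M_{2.02} ≥ 0.92) = 2·P(B_{2.02} ≥ 0.92) = 2(1 − Φ(0.92/√2.02)) ≈ 0.5174

By the reflection principle for Brownian motion, P(M_t ≥ a) = 2 · P(B_t ≥ a) for a ≥ 0. Since B_t ~ N(0, t), P(B_t ≥ 0.92) = 1 − Φ(0.92/√t) = 1 − Φ(0.92/√2.02) = 1 − Φ(0.6473). So
  P(M_{2.02} ≥ 0.92) = 2(1 − Φ(0.6473)) ≈ 0.5174.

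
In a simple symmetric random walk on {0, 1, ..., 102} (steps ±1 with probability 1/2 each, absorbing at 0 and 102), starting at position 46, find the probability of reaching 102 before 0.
P(hit 102 before 0) = 46/102 = 23/51

Let u_k = P(hit 102 before 0 | start at k). Then u_0 = 0, u_102 = 1, and u_k = u_{k-1}/2 + u_{k+1}/2 for 1 ≤ k ≤ 101. This harmonic recurrence is solved by u_k = k/102, giving u_46 = 46/102 = 23/51.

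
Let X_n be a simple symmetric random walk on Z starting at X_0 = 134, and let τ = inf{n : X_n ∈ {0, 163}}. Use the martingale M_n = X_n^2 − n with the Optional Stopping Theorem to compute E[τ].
E[τ] = 3886

M_n = X_n^2 − n is a martingale (since E[X_{n+1}^2 | F_n] = X_n^2 + 1). By OST (τ has finite mean in a bounded region), E[M_τ] = E[M_0] = X_0^2 − 0 = 134^2 = 17956. Also E[M_τ] = E[X_τ^2] − E[τ]. The walk exits at 0 or 163, with P(hit 163 first) = 134/163, so E[X_τ^2] = 163^2 · 134/163 + 0 = 21842. Thus E[τ] = E[X_τ^2] − E[M_τ] = 21842 − 17956 = 3886 = 134(163 − 134) = 3886.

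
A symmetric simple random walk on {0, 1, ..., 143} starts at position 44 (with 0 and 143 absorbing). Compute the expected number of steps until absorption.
E[τ | X_0 = 44] = 4356

Let v_k = E[τ | X_0 = k]. Boundary: v_0 = v_143 = 0. Recurrence: v_k = 1 + (v_{k-1} + v_{k+1})/2 for 1 ≤ k ≤ 142. The particular solution to v_k − (v_{k-1} + v_{k+1})/2 = 1 is v_k = −k^2. Adding homogeneous solution A + B k and matching boundaries gives v_k = k (143 − k). Substituting k = 44: v_44 = 44 · 99 = 4356.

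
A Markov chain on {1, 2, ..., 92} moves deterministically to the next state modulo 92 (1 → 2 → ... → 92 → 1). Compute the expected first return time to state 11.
E[T_11 | X_0 = 11] = 92

The chain cycles deterministically, so starting at state 11 it returns in exactly 92 steps. Equivalently, the stationary distribution is uniform π_j = 1/92 for every state j, so by Kac's formula E[T_11] = 1/π_11 = 92.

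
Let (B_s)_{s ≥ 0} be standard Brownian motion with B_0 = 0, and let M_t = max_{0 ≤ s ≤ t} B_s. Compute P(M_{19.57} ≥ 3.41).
P(M_{19.57} ≥ 3.41) = 2·P(B_{19.57} ≥ 3.41) = 2(1 − Φ(3.41/√19.57)) ≈ 0.4408

By the reflection principle for Brownian motion, P(M_t ≥ a) = 2 · P(B_t ≥ a) for a ≥ 0. Since B_t ~ N(0, t), P(B_t ≥ 3.41) = 1 − Φ(3.41/√t) = 1 − Φ(3.41/√19.57) = 1 − Φ(0.7708). So
  P(M_{19.57} ≥ 3.41) = 2(1 − Φ(0.7708)) ≈ 0.4408.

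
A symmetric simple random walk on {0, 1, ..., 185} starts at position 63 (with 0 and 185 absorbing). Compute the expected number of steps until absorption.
E[τ | X_0 = 63] = 7686

Let v_k = E[τ | X_0 = k]. Boundary: v_0 = v_185 = 0. Recurrence: v_k = 1 + (v_{k-1} + v_{k+1})/2 for 1 ≤ k ≤ 184. The particular solution to v_k − (v_{k-1} + v_{k+1})/2 = 1 is v_k = −k^2. Adding homogeneous solution A + B k and matching boundaries gives v_k = k (185 − k). Substituting k = 63: v_63 = 63 · 122 = 7686.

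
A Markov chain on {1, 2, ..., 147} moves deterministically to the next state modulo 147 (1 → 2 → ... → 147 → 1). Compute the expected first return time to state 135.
E[T_135 | X_0 = 135] = 147

The chain cycles deterministically, so starting at state 135 it returns in exactly 147 steps. Equivalently, the stationary distribution is uniform π_j = 1/147 for every state j, so by Kac's formula E[T_135] = 1/π_135 = 147.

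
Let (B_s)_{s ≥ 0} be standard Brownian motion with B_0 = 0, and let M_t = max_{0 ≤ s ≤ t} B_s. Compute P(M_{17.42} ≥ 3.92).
P(M_{17.42} ≥ 3.92) = 2·P(B_{17.42} ≥ 3.92) = 2(1 − Φ(3.92/√17.42)) ≈ 0.3476

By the reflection principle for Brownian motion, P(M_t ≥ a) = 2 · P(B_t ≥ a) for a ≥ 0. Since B_t ~ N(0, t), P(B_t ≥ 3.92) = 1 − Φ(3.92/√t) = 1 − Φ(3.92/√17.42) = 1 − Φ(0.9392). So
  P(M_{17.42} ≥ 3.92) = 2(1 − Φ(0.9392)) ≈ 0.3476.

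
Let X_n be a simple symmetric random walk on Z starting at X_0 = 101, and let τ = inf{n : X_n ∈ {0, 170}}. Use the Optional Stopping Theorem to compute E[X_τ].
E[X_τ] = 101

X_n is a martingale and τ is a bounded-mean stopping time (indeed τ is finite a.s. with bounded expectation since the walk is in a bounded region). By the OST, E[X_τ] = E[X_0] = 101. Equivalently: E[X_τ] = 170 · P(hit 170 first) + 0 · P(hit 0 first) = 170 · (101/170) = 101.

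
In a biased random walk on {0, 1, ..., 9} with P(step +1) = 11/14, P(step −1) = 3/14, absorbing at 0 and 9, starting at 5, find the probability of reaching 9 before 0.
P(hit 9 before 0) = (1 − (3/11)^5) / (1 − (3/11)^9) = 294298741/294741001

Let u_k denote P(reach 9 before 0 | start at k). Boundary: u_0 = 0, u_9 = 1. Recurrence: u_k = 11/14·u_{k+1} + 3/14·u_{k-1} for 1 ≤ k ≤ 8. Try u_k = A + B·r^k with r = q/p = (3/14)/(11/14) = 3/11. Substitution satisfies the recurrence; boundary conditions give:
  u_k = (1 − r^k) / (1 − r^N) = (1 − (3/11)^5) / (1 − (3/11)^9) = 294298741/294741001.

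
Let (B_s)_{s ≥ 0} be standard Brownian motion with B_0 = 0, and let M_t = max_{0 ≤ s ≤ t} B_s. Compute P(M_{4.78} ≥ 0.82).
P(M_{4.78} ≥ 0.82) = 2·P(B_{4.78} ≥ 0.82) = 2(1 − Φ(0.82/√4.78)) ≈ 0.7076

By the reflection principle for Brownian motion, P(M_t ≥ a) = 2 · P(B_t ≥ a) for a ≥ 0. Since B_t ~ N(0, t), P(B_t ≥ 0.82) = 1 − Φ(0.82/√t) = 1 − Φ(0.82/√4.78) = 1 − Φ(0.3751). So
  P(M_{4.78} ≥ 0.82) = 2(1 − Φ(0.3751)) ≈ 0.7076.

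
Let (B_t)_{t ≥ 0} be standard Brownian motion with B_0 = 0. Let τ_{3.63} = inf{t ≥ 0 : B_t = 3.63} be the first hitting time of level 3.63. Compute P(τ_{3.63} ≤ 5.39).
P(τ_{3.63} ≤ 5.39) = 2(1 − Φ(3.63/√5.39)) = 2(1 − Φ(1.5636)) ≈ 0.1179

By the reflection principle for standard BM, P(τ_b ≤ t) = 2 · P(B_t ≥ b). Since B_t ~ N(0, t), P(B_t ≥ 3.63) = 1 − Φ(3.63/√t) = 1 − Φ(3.63/√5.39) = 1 − Φ(1.5636) ≈ 0.05896. Doubling: P(τ_{3.63} ≤ 5.39) ≈ 2 · 0.05896 = 0.11792 ≈ 0.1179.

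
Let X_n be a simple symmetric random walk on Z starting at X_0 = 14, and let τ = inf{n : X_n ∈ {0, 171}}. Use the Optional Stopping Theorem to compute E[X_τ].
E[X_τ] = 14

X_n is a martingale and τ is a bounded-mean stopping time (indeed τ is finite a.s. with bounded expectation since the walk is in a bounded region). By the OST, E[X_τ] = E[X_0] = 14. Equivalently: E[X_τ] = 171 · P(hit 171 first) + 0 · P(hit 0 first) = 171 · (14/171) = 14.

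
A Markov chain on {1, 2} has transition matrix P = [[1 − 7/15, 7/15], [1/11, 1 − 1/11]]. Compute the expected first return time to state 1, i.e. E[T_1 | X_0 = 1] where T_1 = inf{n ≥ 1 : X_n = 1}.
E[T_1 | X_0 = 1] = 1/π_1 = 92/15

For an irreducible recurrent Markov chain with stationary distribution π, E[T_i | X_0 = i] = 1/π_i (Kac's formula). Here π_1 = (1/11)/(7/15 + 1/11) = (1/11)/(92/165) = 15/92, so E[T_1 | X_0 = 1] = 1/π_1 = (7/15 + 1/11)/(1/11) = (92/165)/(1/11) = 92/15.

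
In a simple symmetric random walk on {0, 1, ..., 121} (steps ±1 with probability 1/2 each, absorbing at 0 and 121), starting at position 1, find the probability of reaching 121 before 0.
P(hit 121 before 0) = 1/121

Let u_k = P(hit 121 before 0 | start at k). Then u_0 = 0, u_121 = 1, and u_k = u_{k-1}/2 + u_{k+1}/2 for 1 ≤ k ≤ 120. This harmonic recurrence is solved by u_k = k/121, giving u_1 = 1/121.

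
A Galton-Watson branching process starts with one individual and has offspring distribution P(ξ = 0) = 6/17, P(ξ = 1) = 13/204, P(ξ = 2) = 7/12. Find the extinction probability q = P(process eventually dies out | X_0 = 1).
q = 72/119

The pgf is f(s) = 6/17 + 13/204·s + 7/12·s². The extinction probability q is the smallest fixed point of f in [0, 1]. Setting s = f(s):
  7/12·s² + (13/204 − 1)·s + 6/17 = 0
  7/12·s² − (6/17 + 7/12)·s + 6/17 = 0
which factors as (s − 1)·(7/12·s − 6/17) = 0, giving roots s = 1 and s = (6/17)/(7/12) = 72/119.
Mean offspring μ = 13/204 + 2·7/12 = 251/204 > 1 (supercritical), so q < 1. The extinction probability is the smaller root: q = (6/17)/(7/12) = 72/119.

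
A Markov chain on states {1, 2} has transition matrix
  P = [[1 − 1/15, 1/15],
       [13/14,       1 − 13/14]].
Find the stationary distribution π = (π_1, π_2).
π_1 = 195/209, π_2 = 14/209

Solve πP = π with π_1 + π_2 = 1. From πP = π: π_1 · (1 − 1/15) + π_2 · 13/14 = π_1 ⇒ π_2 · 13/14 = π_1 · 1/15 ⇒ π_2/π_1 = (1/15)/(13/14) = 14/195. Together with π_1 + π_2 = 1:
  π_1 = (13/14)/(1/15 + 13/14) = (13/14)/(209/210) = 195/209,
  π_2 = (1/15)/(1/15 + 13/14) = (1/15)/(209/210) = 14/209.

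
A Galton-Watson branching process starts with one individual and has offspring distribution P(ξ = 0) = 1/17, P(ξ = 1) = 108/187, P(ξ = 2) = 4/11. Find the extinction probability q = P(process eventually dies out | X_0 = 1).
q = 11/68

The pgf is f(s) = 1/17 + 108/187·s + 4/11·s². The extinction probability q is the smallest fixed point of f in [0, 1]. Setting s = f(s):
  4/11·s² + (108/187 − 1)·s + 1/17 = 0
  4/11·s² − (1/17 + 4/11)·s + 1/17 = 0
which factors as (s − 1)·(4/11·s − 1/17) = 0, giving roots s = 1 and s = (1/17)/(4/11) = 11/68.
Mean offspring μ = 108/187 + 2·4/11 = 244/187 > 1 (supercritical), so q < 1. The extinction probability is the smaller root: q = (1/17)/(4/11) = 11/68.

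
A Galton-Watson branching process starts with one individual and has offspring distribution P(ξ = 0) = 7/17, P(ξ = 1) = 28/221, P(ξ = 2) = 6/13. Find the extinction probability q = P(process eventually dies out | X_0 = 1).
q = 91/102

The pgf is f(s) = 7/17 + 28/221·s + 6/13·s². The extinction probability q is the smallest fixed point of f in [0, 1]. Setting s = f(s):
  6/13·s² + (28/221 − 1)·s + 7/17 = 0
  6/13·s² − (7/17 + 6/13)·s + 7/17 = 0
which factors as (s − 1)·(6/13·s − 7/17) = 0, giving roots s = 1 and s = (7/17)/(6/13) = 91/102.
Mean offspring μ = 28/221 + 2·6/13 = 232/221 > 1 (supercritical), so q < 1. The extinction probability is the smaller root: q = (7/17)/(6/13) = 91/102.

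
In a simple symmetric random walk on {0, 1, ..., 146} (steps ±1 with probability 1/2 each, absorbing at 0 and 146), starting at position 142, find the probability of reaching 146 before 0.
P(hit 146 before 0) = 142/146 = 71/73

Let u_k = P(hit 146 before 0 | start at k). Then u_0 = 0, u_146 = 1, and u_k = u_{k-1}/2 + u_{k+1}/2 for 1 ≤ k ≤ 145. This harmonic recurrence is solved by u_k = k/146, giving u_142 = 142/146 = 71/73.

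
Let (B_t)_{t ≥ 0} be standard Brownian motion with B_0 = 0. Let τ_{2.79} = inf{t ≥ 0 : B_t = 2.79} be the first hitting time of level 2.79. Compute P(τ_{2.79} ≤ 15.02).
P(τ_{2.79} ≤ 15.02) = 2(1 − Φ(2.79/√15.02)) = 2(1 − Φ(0.7199)) ≈ 0.4716

By the reflection principle for standard BM, P(τ_b ≤ t) = 2 · P(B_t ≥ b). Since B_t ~ N(0, t), P(B_t ≥ 2.79) = 1 − Φ(2.79/√t) = 1 − Φ(2.79/√15.02) = 1 − Φ(0.7199) ≈ 0.23579. Doubling: P(τ_{2.79} ≤ 15.02) ≈ 2 · 0.23579 = 0.47158 ≈ 0.4716.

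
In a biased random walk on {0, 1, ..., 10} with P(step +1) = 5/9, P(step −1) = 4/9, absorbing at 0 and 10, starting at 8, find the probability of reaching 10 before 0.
P(hit 10 before 0) = (1 − (4/5)^8) / (1 − (4/5)^10) = 903025/968561

Let u_k denote P(reach 10 before 0 | start at k). Boundary: u_0 = 0, u_10 = 1. Recurrence: u_k = 5/9·u_{k+1} + 4/9·u_{k-1} for 1 ≤ k ≤ 9. Try u_k = A + B·r^k with r = q/p = (4/9)/(5/9) = 4/5. Substitution satisfies the recurrence; boundary conditions give:
  u_k = (1 − r^k) / (1 − r^N) = (1 − (4/5)^8) / (1 − (4/5)^10) = 903025/968561.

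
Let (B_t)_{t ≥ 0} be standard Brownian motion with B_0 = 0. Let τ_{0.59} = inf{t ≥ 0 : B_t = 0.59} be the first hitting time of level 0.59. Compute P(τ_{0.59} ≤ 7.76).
P(τ_{0.59} ≤ 7.76) = 2(1 − Φ(0.59/√7.76)) = 2(1 − Φ(0.2118)) ≈ 0.8323

By the reflection principle for standard BM, P(τ_b ≤ t) = 2 · P(B_t ≥ b). Since B_t ~ N(0, t), P(B_t ≥ 0.59) = 1 − Φ(0.59/√t) = 1 − Φ(0.59/√7.76) = 1 − Φ(0.2118) ≈ 0.41613. Doubling: P(τ_{0.59} ≤ 7.76) ≈ 2 · 0.41613 = 0.83226 ≈ 0.8323.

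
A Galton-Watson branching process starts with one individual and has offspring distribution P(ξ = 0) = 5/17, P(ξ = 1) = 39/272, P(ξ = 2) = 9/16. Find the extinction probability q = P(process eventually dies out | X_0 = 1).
q = 80/153

The pgf is f(s) = 5/17 + 39/272·s + 9/16·s². The extinction probability q is the smallest fixed point of f in [0, 1]. Setting s = f(s):
  9/16·s² + (39/272 − 1)·s + 5/17 = 0
  9/16·s² − (5/17 + 9/16)·s + 5/17 = 0
which factors as (s − 1)·(9/16·s − 5/17) = 0, giving roots s = 1 and s = (5/17)/(9/16) = 80/153.
Mean offspring μ = 39/272 + 2·9/16 = 345/272 > 1 (supercritical), so q < 1. The extinction probability is the smaller root: q = (5/17)/(9/16) = 80/153.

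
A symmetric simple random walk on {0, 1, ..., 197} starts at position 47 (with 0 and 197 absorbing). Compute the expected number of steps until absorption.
E[τ | X_0 = 47] = 7050

Let v_k = E[τ | X_0 = k]. Boundary: v_0 = v_197 = 0. Recurrence: v_k = 1 + (v_{k-1} + v_{k+1})/2 for 1 ≤ k ≤ 196. The particular solution to v_k − (v_{k-1} + v_{k+1})/2 = 1 is v_k = −k^2. Adding homogeneous solution A + B k and matching boundaries gives v_k = k (197 − k). Substituting k = 47: v_47 = 47 · 150 = 7050.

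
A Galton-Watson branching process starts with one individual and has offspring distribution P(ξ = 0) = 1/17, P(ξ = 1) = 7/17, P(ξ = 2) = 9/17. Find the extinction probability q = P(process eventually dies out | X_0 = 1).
q = 1/9

The pgf is f(s) = 1/17 + 7/17·s + 9/17·s². The extinction probability q is the smallest fixed point of f in [0, 1]. Setting s = f(s):
  9/17·s² + (7/17 − 1)·s + 1/17 = 0
  9/17·s² − (1/17 + 9/17)·s + 1/17 = 0
which factors as (s − 1)·(9/17·s − 1/17) = 0, giving roots s = 1 and s = (1/17)/(9/17) = 1/9.
Mean offspring μ = 7/17 + 2·9/17 = 25/17 > 1 (supercritical), so q < 1. The extinction probability is the smaller root: q = (1/17)/(9/17) = 1/9.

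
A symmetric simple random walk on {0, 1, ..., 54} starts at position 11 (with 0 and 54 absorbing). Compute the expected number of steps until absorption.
E[τ | X_0 = 11] = 473

Let v_k = E[τ | X_0 = k]. Boundary: v_0 = v_54 = 0. Recurrence: v_k = 1 + (v_{k-1} + v_{k+1})/2 for 1 ≤ k ≤ 53. The particular solution to v_k − (v_{k-1} + v_{k+1})/2 = 1 is v_k = −k^2. Adding homogeneous solution A + B k and matching boundaries gives v_k = k (54 − k). Substituting k = 11: v_11 = 11 · 43 = 473.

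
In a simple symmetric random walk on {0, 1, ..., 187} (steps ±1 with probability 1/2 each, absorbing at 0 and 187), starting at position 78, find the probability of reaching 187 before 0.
P(hit 187 before 0) = 78/187

Let u_k = P(hit 187 before 0 | start at k). Then u_0 = 0, u_187 = 1, and u_k = u_{k-1}/2 + u_{k+1}/2 for 1 ≤ k ≤ 186. This harmonic recurrence is solved by u_k = k/187, giving u_78 = 78/187.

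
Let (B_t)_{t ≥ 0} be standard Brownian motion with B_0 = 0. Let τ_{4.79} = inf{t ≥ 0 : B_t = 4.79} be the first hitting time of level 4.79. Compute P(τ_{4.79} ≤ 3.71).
P(τ_{4.79} ≤ 3.71) = 2(1 − Φ(4.79/√3.71)) = 2(1 − Φ(2.4868)) ≈ 0.0129

By the reflection principle for standard BM, P(τ_b ≤ t) = 2 · P(B_t ≥ b). Since B_t ~ N(0, t), P(B_t ≥ 4.79) = 1 − Φ(4.79/√t) = 1 − Φ(4.79/√3.71) = 1 − Φ(2.4868) ≈ 0.00644. Doubling: P(τ_{4.79} ≤ 3.71) ≈ 2 · 0.00644 = 0.01288 ≈ 0.0129.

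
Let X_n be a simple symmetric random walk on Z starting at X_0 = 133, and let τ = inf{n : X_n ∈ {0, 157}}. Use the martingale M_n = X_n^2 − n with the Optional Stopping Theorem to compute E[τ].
E[τ] = 3192

M_n = X_n^2 − n is a martingale (since E[X_{n+1}^2 | F_n] = X_n^2 + 1). By OST (τ has finite mean in a bounded region), E[M_τ] = E[M_0] = X_0^2 − 0 = 133^2 = 17689. Also E[M_τ] = E[X_τ^2] − E[τ]. The walk exits at 0 or 157, with P(hit 157 first) = 133/157, so E[X_τ^2] = 157^2 · 133/157 + 0 = 20881. Thus E[τ] = E[X_τ^2] − E[M_τ] = 20881 − 17689 = 3192 = 133(157 − 133) = 3192.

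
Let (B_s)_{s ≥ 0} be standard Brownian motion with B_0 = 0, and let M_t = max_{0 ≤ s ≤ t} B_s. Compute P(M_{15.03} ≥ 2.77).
P(M_{15.03} ≥ 2.77) = 2·P(B_{15.03} ≥ 2.77) = 2(1 − Φ(2.77/√15.03)) ≈ 0.4749

By the reflection principle for Brownian motion, P(M_t ≥ a) = 2 · P(B_t ≥ a) for a ≥ 0. Since B_t ~ N(0, t), P(B_t ≥ 2.77) = 1 − Φ(2.77/√t) = 1 − Φ(2.77/√15.03) = 1 − Φ(0.7145). So
  P(M_{15.03} ≥ 2.77) = 2(1 − Φ(0.7145)) ≈ 0.4749.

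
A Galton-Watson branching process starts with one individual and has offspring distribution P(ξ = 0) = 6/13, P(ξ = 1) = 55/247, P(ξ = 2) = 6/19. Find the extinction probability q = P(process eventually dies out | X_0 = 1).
q = 1

Mean offspring μ = 0·6/13 + 1·55/247 + 2·6/19 = 211/247 ≤ 1. For μ ≤ 1 with offspring not concentrated at 1, the Galton-Watson process goes extinct almost surely, so q = 1.
(Algebraic check: The pgf is f(s) = 6/13 + 55/247·s + 6/19·s². The extinction probability q is the smallest fixed point of f in [0, 1]. Setting s = f(s):
  6/19·s² + (55/247 − 1)·s + 6/13 = 0
  6/19·s² − (6/13 + 6/19)·s + 6/13 = 0
which factors as (s − 1)·(6/19·s − 6/13) = 0, giving roots s = 1 and s = (6/13)/(6/19) = 19/13. Since 19/13 ≥ 1, the smallest root in [0, 1] is s = 1.)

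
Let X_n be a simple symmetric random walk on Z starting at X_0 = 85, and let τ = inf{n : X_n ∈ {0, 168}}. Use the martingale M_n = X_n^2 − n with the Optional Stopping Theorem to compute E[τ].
E[τ] = 7055

M_n = X_n^2 − n is a martingale (since E[X_{n+1}^2 | F_n] = X_n^2 + 1). By OST (τ has finite mean in a bounded region), E[M_τ] = E[M_0] = X_0^2 − 0 = 85^2 = 7225. Also E[M_τ] = E[X_τ^2] − E[τ]. The walk exits at 0 or 168, with P(hit 168 first) = 85/168, so E[X_τ^2] = 168^2 · 85/168 + 0 = 14280. Thus E[τ] = E[X_τ^2] − E[M_τ] = 14280 − 7225 = 7055 = 85(168 − 85) = 7055.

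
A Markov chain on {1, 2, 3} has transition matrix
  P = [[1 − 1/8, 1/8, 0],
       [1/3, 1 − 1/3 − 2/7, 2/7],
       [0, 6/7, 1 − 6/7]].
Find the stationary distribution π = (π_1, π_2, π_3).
π = (2/3, 1/4, 1/12)

This is a birth-death chain on three states, which satisfies detailed balance: π_1 · P_{12} = π_2 · P_{21} and π_2 · P_{23} = π_3 · P_{32}.
From π_1 · 1/8 = π_2 · 1/3: π_2/π_1 = (1/8)/(1/3) = 3/8.
From π_2 · 2/7 = π_3 · 6/7: π_3/π_2 = (2/7)/(6/7) = 1/3.
Take π_1 proportional to 1; then unnormalized π = (1, 3/8, 1/8). Normalize by dividing by the sum 3/2:
  π = (2/3, 1/4, 1/12).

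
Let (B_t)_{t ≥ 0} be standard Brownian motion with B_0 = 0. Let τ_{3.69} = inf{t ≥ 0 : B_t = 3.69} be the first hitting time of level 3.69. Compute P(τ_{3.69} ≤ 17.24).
P(τ_{3.69} ≤ 17.24) = 2(1 − Φ(3.69/√17.24)) = 2(1 − Φ(0.8887)) ≈ 0.3742

By the reflection principle for standard BM, P(τ_b ≤ t) = 2 · P(B_t ≥ b). Since B_t ~ N(0, t), P(B_t ≥ 3.69) = 1 − Φ(3.69/√t) = 1 − Φ(3.69/√17.24) = 1 − Φ(0.8887) ≈ 0.18708. Doubling: P(τ_{3.69} ≤ 17.24) ≈ 2 · 0.18708 = 0.37416 ≈ 0.3742.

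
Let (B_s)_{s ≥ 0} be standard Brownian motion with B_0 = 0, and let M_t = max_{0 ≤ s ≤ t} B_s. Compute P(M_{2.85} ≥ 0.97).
P(M_{2.85} ≥ 0.97) = 2·P(B_{2.85} ≥ 0.97) = 2(1 − Φ(0.97/√2.85)) ≈ 0.5656

By the reflection principle for Brownian motion, P(M_t ≥ a) = 2 · P(B_t ≥ a) for a ≥ 0. Since B_t ~ N(0, t), P(B_t ≥ 0.97) = 1 − Φ(0.97/√t) = 1 − Φ(0.97/√2.85) = 1 − Φ(0.5746). So
  P(M_{2.85} ≥ 0.97) = 2(1 − Φ(0.5746)) ≈ 0.5656.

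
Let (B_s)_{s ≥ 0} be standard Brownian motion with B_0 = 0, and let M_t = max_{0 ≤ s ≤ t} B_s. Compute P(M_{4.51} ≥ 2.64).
P(M_{4.51} ≥ 2.64) = 2·P(B_{4.51} ≥ 2.64) = 2(1 − Φ(2.64/√4.51)) ≈ 0.2138

By the reflection principle for Brownian motion, P(M_t ≥ a) = 2 · P(B_t ≥ a) for a ≥ 0. Since B_t ~ N(0, t), P(B_t ≥ 2.64) = 1 − Φ(2.64/√t) = 1 − Φ(2.64/√4.51) = 1 − Φ(1.2431). So
  P(M_{4.51} ≥ 2.64) = 2(1 − Φ(1.2431)) ≈ 0.2138.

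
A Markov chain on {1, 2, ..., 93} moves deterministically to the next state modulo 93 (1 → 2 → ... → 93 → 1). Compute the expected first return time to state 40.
E[T_40 | X_0 = 40] = 93

The chain cycles deterministically, so starting at state 40 it returns in exactly 93 steps. Equivalently, the stationary distribution is uniform π_j = 1/93 for every state j, so by Kac's formula E[T_40] = 1/π_40 = 93.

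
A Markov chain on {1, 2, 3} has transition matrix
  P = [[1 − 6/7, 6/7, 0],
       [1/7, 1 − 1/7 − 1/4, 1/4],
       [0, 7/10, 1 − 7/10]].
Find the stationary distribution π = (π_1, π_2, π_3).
π = (7/64, 21/32, 15/64)

This is a birth-death chain on three states, which satisfies detailed balance: π_1 · P_{12} = π_2 · P_{21} and π_2 · P_{23} = π_3 · P_{32}.
From π_1 · 6/7 = π_2 · 1/7: π_2/π_1 = (6/7)/(1/7) = 6.
From π_2 · 1/4 = π_3 · 7/10: π_3/π_2 = (1/4)/(7/10) = 5/14.
Take π_1 proportional to 1; then unnormalized π = (1, 6, 15/7). Normalize by dividing by the sum 64/7:
  π = (7/64, 21/32, 15/64).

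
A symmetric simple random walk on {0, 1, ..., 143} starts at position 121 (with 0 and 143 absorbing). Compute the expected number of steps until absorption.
E[τ | X_0 = 121] = 2662

Let v_k = E[τ | X_0 = k]. Boundary: v_0 = v_143 = 0. Recurrence: v_k = 1 + (v_{k-1} + v_{k+1})/2 for 1 ≤ k ≤ 142. The particular solution to v_k − (v_{k-1} + v_{k+1})/2 = 1 is v_k = −k^2. Adding homogeneous solution A + B k and matching boundaries gives v_k = k (143 − k). Substituting k = 121: v_121 = 121 · 22 = 2662.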